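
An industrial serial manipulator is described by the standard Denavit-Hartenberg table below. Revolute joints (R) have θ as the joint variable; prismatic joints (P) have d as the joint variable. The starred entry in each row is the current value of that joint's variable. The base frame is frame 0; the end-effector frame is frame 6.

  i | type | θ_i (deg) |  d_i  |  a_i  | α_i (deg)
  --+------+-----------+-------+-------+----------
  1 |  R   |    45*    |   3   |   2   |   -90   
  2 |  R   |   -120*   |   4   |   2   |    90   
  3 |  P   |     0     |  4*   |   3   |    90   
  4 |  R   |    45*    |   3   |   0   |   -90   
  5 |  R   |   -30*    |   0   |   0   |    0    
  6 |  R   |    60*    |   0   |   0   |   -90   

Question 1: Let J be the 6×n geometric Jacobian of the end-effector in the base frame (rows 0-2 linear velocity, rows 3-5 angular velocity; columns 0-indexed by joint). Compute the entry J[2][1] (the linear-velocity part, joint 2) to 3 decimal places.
axis z_1 = (-0.7071,0.7071,0.0000); lever o_n−o_1 = (-4.9244,-3.5101,2.3301)
cross product → J_v[:, 1] = (1.6476,1.6476,5.9641)
J_ω[:, 1] = z_1
entry J[2][1] = 5.9641

5.964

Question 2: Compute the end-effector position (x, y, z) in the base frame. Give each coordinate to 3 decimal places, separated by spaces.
after link 1: o_1 = (1.4142, 1.4142, 3.0000)
after link 2: o_2 = (-2.1213, 3.5355, 4.7321)
after link 3: o_3 = (-5.6315, 0.0254, 5.3301)
after link 4: o_4 = (-3.5101, -2.0959, 5.3301)
after link 5: o_5 = (-3.5101, -2.0959, 5.3301)
after link 6: o_6 = (-3.5101, -2.0959, 5.3301)

-3.510 -2.096 5.330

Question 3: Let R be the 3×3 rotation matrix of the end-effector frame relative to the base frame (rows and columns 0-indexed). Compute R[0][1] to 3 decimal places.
End-effector y-axis (col 1 of R) = (0.1830,0.1830,0.9659)
R[0][1] = 0.1830

0.183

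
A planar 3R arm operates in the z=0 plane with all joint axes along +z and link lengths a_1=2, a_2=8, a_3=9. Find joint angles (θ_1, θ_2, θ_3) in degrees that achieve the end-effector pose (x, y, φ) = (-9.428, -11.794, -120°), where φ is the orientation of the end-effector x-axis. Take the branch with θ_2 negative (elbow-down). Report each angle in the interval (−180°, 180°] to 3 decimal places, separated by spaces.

0.017 -150.014 29.997

wrist centre = target − a_3·(cos φ, sin φ) = (-4.9280, -3.9998)
cos θ_2 = (40.2834−2²−8²)/(2·2·8) = -0.8661; θ_2 = -150.0137° (elbow-down)
β = atan2(-3.9998,-4.9280) = -140.9358°; ψ = atan2(-3.9983,-4.9292) = -140.9524°
θ_1 = β − ψ = 0.0166°
θ_3 = φ − θ_1 − θ_2 = 29.9971° (wrapped to (-180°,180°])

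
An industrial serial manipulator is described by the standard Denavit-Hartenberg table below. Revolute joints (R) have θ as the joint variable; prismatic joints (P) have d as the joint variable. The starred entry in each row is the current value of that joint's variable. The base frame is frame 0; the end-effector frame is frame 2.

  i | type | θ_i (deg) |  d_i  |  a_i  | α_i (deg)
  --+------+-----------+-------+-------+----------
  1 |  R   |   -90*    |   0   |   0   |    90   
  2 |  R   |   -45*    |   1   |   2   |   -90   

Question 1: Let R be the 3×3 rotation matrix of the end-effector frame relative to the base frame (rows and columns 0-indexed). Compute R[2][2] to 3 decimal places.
End-effector z-axis (col 2 of R) = (0.0000,-0.7071,0.7071)
R[2][2] = 0.7071

0.707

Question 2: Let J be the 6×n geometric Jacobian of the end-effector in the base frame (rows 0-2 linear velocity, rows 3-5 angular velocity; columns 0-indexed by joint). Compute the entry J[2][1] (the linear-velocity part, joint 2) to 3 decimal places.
1.414

axis z_1 = (-1.0000,-0.0000,0.0000); lever o_n−o_1 = (-1.0000,-1.4142,-1.4142)
cross product → J_v[:, 1] = (0.0000,-1.4142,1.4142)
J_ω[:, 1] = z_1
entry J[2][1] = 1.4142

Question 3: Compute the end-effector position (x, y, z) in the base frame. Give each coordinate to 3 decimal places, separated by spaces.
after link 1: o_1 = (0.0000, 0.0000, 0.0000)
after link 2: o_2 = (-1.0000, -1.4142, -1.4142)

-1.000 -1.414 -1.414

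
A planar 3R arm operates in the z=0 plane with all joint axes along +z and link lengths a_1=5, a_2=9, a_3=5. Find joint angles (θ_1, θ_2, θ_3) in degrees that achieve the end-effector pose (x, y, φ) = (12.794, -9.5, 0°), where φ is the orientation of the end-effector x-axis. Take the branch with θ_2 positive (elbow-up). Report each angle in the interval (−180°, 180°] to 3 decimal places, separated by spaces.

wrist centre = target − a_3·(cos φ, sin φ) = (7.7940, -9.5000)
cos θ_2 = (150.9964−5²−9²)/(2·5·9) = 0.5000; θ_2 = 60.0026° (elbow-up)
β = atan2(-9.5000,7.7940) = -50.6338°; ψ = atan2(7.7944,9.4996) = 39.3688°
θ_1 = β − ψ = -90.0026°
θ_3 = φ − θ_1 − θ_2 = 30.0000° (wrapped to (-180°,180°])

-90.003 60.003 30.000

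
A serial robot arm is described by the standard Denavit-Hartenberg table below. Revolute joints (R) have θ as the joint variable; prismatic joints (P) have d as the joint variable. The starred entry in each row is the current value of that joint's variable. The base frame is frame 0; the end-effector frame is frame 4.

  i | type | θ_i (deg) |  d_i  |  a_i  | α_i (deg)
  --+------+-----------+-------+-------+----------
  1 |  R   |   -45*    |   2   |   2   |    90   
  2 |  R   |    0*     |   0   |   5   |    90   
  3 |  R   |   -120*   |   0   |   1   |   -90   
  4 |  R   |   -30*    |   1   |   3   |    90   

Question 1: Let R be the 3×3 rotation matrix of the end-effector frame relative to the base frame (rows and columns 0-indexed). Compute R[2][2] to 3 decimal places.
End-effector z-axis (col 2 of R) = (-0.1294,-0.4830,-0.8660)
R[2][2] = -0.8660

-0.866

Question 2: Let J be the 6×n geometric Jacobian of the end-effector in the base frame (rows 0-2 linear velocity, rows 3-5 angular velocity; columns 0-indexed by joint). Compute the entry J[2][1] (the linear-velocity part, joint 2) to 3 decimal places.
axis z_1 = (-0.7071,-0.7071,0.0000); lever o_n−o_1 = (5.4327,-0.3189,-1.5000)
cross product → J_v[:, 1] = (1.0607,-1.0607,4.0670)
J_ω[:, 1] = z_1
entry J[2][1] = 4.0670

4.067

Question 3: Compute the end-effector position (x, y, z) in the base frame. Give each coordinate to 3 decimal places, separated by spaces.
after link 1: o_1 = (1.4142, -1.4142, 2.0000)
after link 2: o_2 = (4.9497, -4.9497, 2.0000)
after link 3: o_3 = (5.2086, -3.9838, 2.0000)
after link 4: o_4 = (6.8469, -1.7331, 0.5000)

6.847 -1.733 0.500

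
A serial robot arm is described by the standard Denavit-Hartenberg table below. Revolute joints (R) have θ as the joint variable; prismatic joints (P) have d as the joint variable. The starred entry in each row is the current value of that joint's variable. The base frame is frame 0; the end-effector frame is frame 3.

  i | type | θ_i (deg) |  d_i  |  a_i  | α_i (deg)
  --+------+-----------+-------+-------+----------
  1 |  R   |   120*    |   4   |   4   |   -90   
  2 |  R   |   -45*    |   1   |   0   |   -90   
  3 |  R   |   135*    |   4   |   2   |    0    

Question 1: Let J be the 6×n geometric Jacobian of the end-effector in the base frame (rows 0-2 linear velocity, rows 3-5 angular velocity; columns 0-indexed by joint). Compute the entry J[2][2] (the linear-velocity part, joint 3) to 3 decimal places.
axis z_2 = (-0.3536,0.6124,-0.7071); lever o_n−o_2 = (0.3105,2.2906,-3.8284)
cross product → J_v[:, 2] = (-0.7247,-1.5731,-1.0000)
J_ω[:, 2] = z_2
entry J[2][2] = -1.0000

-1.000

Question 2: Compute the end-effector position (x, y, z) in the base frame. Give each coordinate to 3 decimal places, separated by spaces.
-2.555 5.255 0.172

after link 1: o_1 = (-2.0000, 3.4641, 4.0000)
after link 2: o_2 = (-2.8660, 2.9641, 4.0000)
after link 3: o_3 = (-2.5555, 5.2547, 0.1716)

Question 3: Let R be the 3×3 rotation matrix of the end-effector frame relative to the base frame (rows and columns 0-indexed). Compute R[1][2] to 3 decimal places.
0.612

End-effector z-axis (col 2 of R) = (-0.3536,0.6124,-0.7071)
R[1][2] = 0.6124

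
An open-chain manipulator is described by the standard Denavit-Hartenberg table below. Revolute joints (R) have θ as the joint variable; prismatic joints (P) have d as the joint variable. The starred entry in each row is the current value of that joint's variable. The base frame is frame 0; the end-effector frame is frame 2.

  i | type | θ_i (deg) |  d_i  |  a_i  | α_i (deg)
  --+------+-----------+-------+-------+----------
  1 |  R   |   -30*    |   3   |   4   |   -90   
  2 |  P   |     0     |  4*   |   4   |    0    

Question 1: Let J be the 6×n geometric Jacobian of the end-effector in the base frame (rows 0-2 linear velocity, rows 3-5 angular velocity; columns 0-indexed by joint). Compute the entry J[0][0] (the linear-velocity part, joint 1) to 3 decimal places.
0.536

axis z_0 = ẑ; lever o_n−o_0 = (8.9282,-0.5359,3.0000)
cross product → J_v[:, 0] = (0.5359,8.9282,-0.0000)
J_ω[:, 0] = z_0
entry J[0][0] = 0.5359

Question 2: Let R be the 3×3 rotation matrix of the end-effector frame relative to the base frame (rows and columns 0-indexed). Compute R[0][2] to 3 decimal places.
End-effector z-axis (col 2 of R) = (0.5000,0.8660,0.0000)
R[0][2] = 0.5000

0.500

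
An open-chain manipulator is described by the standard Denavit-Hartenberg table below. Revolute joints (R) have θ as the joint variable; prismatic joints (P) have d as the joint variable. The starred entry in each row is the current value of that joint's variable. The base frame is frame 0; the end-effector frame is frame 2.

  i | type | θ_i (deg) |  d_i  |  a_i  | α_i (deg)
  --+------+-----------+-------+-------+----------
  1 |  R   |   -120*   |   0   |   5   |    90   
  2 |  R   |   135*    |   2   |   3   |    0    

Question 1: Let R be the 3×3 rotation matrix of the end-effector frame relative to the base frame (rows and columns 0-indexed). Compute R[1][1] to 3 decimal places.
End-effector y-axis (col 1 of R) = (0.3536,0.6124,-0.7071)
R[1][1] = 0.6124

0.612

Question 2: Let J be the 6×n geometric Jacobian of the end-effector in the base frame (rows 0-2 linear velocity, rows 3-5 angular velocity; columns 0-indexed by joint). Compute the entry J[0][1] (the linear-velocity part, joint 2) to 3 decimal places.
1.061

axis z_1 = (-0.8660,0.5000,0.0000); lever o_n−o_1 = (-0.6714,2.8371,2.1213)
cross product → J_v[:, 1] = (1.0607,1.8371,-2.1213)
J_ω[:, 1] = z_1
entry J[0][1] = 1.0607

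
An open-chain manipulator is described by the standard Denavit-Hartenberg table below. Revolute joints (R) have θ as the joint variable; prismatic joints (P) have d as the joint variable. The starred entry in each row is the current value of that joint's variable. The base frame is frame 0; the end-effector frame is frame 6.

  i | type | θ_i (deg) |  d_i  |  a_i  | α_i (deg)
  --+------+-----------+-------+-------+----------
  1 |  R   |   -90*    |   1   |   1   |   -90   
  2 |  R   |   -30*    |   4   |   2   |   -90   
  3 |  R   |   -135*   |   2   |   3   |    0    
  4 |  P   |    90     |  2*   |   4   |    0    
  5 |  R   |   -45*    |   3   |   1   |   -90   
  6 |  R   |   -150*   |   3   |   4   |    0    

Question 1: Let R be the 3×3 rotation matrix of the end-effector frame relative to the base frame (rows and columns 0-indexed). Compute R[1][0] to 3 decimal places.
-0.250

End-effector x-axis (col 0 of R) = (-0.8660,-0.2500,-0.4330)
R[1][0] = -0.2500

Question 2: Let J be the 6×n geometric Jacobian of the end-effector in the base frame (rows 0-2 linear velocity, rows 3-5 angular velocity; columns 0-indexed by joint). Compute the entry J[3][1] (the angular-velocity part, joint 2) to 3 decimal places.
1.000

axis z_1 = (1.0000,0.0000,0.0000); lever o_n−o_1 = (6.4856,-9.4425,-4.9407)
cross product → J_v[:, 1] = (0.0000,4.9407,-9.4425)
J_ω[:, 1] = z_1
entry J[3][1] = 1.0000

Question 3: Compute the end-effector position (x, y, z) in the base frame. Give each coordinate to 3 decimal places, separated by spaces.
6.486 -10.442 -3.941

after link 1: o_1 = (0.0000, -1.0000, 1.0000)
after link 2: o_2 = (4.0000, -2.7321, 2.0000)
after link 3: o_3 = (6.1213, -1.8949, -0.7927)
after link 4: o_4 = (8.9497, -5.3444, -1.1105)
after link 5: o_5 = (9.9497, -6.8444, -3.7086)
after link 6: o_6 = (6.4856, -10.4425, -3.9407)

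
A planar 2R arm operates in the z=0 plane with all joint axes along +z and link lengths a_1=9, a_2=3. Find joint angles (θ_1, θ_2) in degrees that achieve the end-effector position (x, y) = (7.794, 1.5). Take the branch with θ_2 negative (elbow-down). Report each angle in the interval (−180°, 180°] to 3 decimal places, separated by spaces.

30.000 -120.004

cos θ_2 = (62.9964−9²−3²)/(2·9·3) = -0.5001; θ_2 = -120.0044° (elbow-down)
β = atan2(1.5000,7.7940) = 10.8937°; ψ = atan2(-2.5980,7.4998) = -19.1063°
θ_1 = β − ψ = 30.0000°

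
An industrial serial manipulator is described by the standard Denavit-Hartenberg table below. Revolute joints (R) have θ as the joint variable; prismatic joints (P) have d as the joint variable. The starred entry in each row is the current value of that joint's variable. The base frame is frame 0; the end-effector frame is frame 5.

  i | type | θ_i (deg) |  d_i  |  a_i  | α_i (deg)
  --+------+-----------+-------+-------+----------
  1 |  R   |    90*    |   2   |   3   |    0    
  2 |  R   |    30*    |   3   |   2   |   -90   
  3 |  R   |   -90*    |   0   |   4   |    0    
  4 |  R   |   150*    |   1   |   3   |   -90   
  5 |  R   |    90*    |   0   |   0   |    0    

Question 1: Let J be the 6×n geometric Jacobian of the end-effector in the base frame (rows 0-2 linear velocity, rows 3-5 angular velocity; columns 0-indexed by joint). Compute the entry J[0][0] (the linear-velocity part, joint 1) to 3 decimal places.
axis z_0 = ẑ; lever o_n−o_0 = (-2.6160,5.5311,6.4019)
cross product → J_v[:, 0] = (-5.5311,-2.6160,0.0000)
J_ω[:, 0] = z_0
entry J[0][0] = -5.5311

-5.531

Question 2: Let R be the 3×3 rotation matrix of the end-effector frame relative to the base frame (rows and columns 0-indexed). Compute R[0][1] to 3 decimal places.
0.250

End-effector y-axis (col 1 of R) = (0.2500,-0.4330,0.8660)
R[0][1] = 0.2500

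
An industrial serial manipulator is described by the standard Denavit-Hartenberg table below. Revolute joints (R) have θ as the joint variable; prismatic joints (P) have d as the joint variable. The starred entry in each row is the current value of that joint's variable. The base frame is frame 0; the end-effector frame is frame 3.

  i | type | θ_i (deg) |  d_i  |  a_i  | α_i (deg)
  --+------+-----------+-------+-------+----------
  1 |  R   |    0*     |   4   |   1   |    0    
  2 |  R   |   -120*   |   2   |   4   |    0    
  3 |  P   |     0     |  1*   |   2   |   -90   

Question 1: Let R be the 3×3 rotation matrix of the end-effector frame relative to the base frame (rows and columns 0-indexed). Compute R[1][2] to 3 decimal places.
End-effector z-axis (col 2 of R) = (0.8660,-0.5000,0.0000)
R[1][2] = -0.5000

-0.500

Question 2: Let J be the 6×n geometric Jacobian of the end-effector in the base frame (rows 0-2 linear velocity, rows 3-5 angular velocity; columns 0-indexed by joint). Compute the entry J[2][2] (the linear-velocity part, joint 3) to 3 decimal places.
prismatic axis z_2 = (0.0000,0.0000,1.0000)
J_v[:, 2] = z_2; J_ω[:, 2] = (0,0,0)
entry J[2][2] = 1.0000

1.000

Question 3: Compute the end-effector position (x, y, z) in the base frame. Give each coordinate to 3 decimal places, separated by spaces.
-2.000 -5.196 7.000

after link 1: o_1 = (1.0000, 0.0000, 4.0000)
after link 2: o_2 = (-1.0000, -3.4641, 6.0000)
after link 3: o_3 = (-2.0000, -5.1962, 7.0000)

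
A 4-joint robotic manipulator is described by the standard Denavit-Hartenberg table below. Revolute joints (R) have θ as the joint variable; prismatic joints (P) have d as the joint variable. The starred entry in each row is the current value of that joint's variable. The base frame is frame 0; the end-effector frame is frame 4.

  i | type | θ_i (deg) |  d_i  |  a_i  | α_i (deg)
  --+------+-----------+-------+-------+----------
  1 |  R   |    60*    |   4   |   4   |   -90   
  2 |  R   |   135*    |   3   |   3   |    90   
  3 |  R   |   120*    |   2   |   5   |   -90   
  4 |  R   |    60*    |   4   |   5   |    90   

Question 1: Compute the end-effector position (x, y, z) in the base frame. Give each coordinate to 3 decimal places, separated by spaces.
after link 1: o_1 = (2.0000, 3.4641, 4.0000)
after link 2: o_2 = (-1.6587, 3.1270, 1.8787)
after link 3: o_3 = (-3.8177, 8.0477, 2.2322)
after link 4: o_4 = (-3.8249, 8.3654, 8.6275)

-3.825 8.365 8.627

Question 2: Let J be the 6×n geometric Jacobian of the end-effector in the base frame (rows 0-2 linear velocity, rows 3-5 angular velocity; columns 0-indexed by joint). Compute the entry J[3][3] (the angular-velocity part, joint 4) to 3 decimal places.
axis z_3 = (0.7392,0.2803,0.6124); lever o_n−o_3 = (-0.0072,0.3177,6.3952)
cross product → J_v[:, 3] = (1.5982,-4.7318,0.2368)
J_ω[:, 3] = z_3
entry J[3][3] = 0.7392

0.739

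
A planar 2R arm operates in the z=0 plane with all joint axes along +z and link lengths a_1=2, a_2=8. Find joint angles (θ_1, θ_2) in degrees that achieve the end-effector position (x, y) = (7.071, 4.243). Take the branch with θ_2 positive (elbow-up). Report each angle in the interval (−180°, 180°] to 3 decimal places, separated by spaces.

cos θ_2 = (68.0021−2²−8²)/(2·2·8) = 0.0001; θ_2 = 89.9963° (elbow-up)
β = atan2(4.2430,7.0710) = 30.9661°; ψ = atan2(8.0000,2.0005) = 75.9602°
θ_1 = β − ψ = -44.9941°

-44.994 89.996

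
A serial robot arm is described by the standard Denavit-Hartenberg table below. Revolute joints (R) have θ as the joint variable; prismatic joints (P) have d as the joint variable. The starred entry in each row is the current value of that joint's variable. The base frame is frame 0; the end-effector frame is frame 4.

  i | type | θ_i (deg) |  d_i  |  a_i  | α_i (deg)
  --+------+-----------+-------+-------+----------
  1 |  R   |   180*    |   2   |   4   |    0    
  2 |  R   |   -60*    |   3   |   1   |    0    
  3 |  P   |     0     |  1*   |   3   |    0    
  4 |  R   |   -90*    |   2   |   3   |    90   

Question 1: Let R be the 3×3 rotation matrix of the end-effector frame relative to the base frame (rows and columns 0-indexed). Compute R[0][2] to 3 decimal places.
End-effector z-axis (col 2 of R) = (0.5000,-0.8660,0.0000)
R[0][2] = 0.5000

0.500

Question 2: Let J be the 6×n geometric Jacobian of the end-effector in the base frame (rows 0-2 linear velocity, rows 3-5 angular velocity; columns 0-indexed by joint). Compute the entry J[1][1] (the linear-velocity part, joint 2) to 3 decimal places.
0.598

axis z_1 = (0.0000,0.0000,1.0000); lever o_n−o_1 = (0.5981,4.9641,6.0000)
cross product → J_v[:, 1] = (-4.9641,0.5981,0.0000)
J_ω[:, 1] = z_1
entry J[1][1] = 0.5981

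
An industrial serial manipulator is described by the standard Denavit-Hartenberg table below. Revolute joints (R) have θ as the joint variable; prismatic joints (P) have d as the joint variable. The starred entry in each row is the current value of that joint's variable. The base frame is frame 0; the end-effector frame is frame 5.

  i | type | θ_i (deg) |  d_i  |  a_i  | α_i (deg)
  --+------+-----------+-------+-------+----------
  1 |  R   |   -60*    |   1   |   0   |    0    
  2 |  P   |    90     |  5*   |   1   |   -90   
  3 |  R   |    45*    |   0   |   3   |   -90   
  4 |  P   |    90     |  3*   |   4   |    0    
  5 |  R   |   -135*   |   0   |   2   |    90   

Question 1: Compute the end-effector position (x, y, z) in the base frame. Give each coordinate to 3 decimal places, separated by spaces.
after link 1: o_1 = (0.0000, 0.0000, 1.0000)
after link 2: o_2 = (0.8660, 0.5000, 6.0000)
after link 3: o_3 = (2.7031, 1.5607, 3.8787)
after link 4: o_4 = (2.8660, -2.9641, 1.7574)
after link 5: o_5 = (3.0249, -1.2394, 0.7574)

3.025 -1.239 0.757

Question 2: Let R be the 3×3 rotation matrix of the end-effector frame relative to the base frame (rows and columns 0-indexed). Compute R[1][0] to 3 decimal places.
0.862

End-effector x-axis (col 0 of R) = (0.0795,0.8624,-0.5000)
R[1][0] = 0.8624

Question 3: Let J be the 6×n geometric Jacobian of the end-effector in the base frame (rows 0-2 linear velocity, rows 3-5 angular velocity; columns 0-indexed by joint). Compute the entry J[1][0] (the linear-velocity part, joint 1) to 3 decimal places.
3.025

axis z_0 = ẑ; lever o_n−o_0 = (3.0249,-1.2394,0.7574)
cross product → J_v[:, 0] = (1.2394,3.0249,-0.0000)
J_ω[:, 0] = z_0
entry J[1][0] = 3.0249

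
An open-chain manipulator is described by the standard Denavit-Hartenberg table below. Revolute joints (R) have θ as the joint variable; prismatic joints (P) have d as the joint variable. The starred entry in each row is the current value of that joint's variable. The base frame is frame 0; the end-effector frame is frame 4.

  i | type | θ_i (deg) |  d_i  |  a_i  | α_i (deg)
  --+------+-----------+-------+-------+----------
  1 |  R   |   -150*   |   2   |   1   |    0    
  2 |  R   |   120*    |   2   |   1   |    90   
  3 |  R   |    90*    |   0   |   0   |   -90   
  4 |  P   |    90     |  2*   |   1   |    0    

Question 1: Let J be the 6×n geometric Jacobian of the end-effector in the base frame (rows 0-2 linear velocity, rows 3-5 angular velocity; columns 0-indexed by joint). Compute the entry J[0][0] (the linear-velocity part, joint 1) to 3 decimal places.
axis z_0 = ẑ; lever o_n−o_0 = (-1.2321,0.8660,4.0000)
cross product → J_v[:, 0] = (-0.8660,-1.2321,0.0000)
J_ω[:, 0] = z_0
entry J[0][0] = -0.8660

-0.866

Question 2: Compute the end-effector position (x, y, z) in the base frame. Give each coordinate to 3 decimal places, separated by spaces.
after link 1: o_1 = (-0.8660, -0.5000, 2.0000)
after link 2: o_2 = (-0.0000, -1.0000, 4.0000)
after link 3: o_3 = (-0.0000, -1.0000, 4.0000)
after link 4: o_4 = (-1.2321, 0.8660, 4.0000)

-1.232 0.866 4.000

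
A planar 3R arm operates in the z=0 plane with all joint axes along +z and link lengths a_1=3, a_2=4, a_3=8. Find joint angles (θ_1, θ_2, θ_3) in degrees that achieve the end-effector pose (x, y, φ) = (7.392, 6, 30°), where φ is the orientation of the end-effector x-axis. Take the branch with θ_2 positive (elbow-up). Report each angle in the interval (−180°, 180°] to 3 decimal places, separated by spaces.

-26.122 150.001 -93.879

wrist centre = target − a_3·(cos φ, sin φ) = (0.4638, 2.0000)
cos θ_2 = (4.2151−3²−4²)/(2·3·4) = -0.8660; θ_2 = 150.0014° (elbow-up)
β = atan2(2.0000,0.4638) = 76.9440°; ψ = atan2(1.9999,-0.4641) = 103.0661°
θ_1 = β − ψ = -26.1221°
θ_3 = φ − θ_1 − θ_2 = -93.8792° (wrapped to (-180°,180°])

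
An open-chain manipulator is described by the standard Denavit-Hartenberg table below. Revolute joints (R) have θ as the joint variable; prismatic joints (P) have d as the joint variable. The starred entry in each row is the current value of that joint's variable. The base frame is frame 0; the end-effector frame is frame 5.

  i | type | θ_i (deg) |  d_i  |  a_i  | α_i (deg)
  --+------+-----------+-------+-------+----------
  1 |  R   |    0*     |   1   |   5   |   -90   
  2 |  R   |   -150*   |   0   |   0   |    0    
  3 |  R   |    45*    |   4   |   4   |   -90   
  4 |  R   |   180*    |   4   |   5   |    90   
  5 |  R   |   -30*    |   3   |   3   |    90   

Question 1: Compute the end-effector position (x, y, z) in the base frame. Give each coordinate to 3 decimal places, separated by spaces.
8.346 1.000 -1.828

after link 1: o_1 = (5.0000, 0.0000, 1.0000)
after link 2: o_2 = (5.0000, 0.0000, 1.0000)
after link 3: o_3 = (3.9647, 4.0000, 4.8637)
after link 4: o_4 = (9.1225, 4.0000, 1.0694)
after link 5: o_5 = (8.3461, 1.0000, -1.8284)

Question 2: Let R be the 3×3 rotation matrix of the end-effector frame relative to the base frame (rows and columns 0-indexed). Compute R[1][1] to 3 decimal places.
-1.000

End-effector y-axis (col 1 of R) = (0.0000,-1.0000,0.0000)
R[1][1] = -1.0000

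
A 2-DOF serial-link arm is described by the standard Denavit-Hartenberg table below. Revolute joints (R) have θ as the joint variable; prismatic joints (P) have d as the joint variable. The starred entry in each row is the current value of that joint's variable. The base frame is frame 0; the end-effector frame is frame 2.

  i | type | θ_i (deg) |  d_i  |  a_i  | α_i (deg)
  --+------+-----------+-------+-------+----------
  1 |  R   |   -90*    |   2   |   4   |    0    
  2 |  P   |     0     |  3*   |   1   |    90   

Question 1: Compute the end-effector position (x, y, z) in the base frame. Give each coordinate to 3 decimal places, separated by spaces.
0.000 -5.000 5.000

after link 1: o_1 = (0.0000, -4.0000, 2.0000)
after link 2: o_2 = (0.0000, -5.0000, 5.0000)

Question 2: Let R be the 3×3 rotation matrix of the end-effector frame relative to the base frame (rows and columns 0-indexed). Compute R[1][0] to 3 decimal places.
-1.000

End-effector x-axis (col 0 of R) = (0.0000,-1.0000,0.0000)
R[1][0] = -1.0000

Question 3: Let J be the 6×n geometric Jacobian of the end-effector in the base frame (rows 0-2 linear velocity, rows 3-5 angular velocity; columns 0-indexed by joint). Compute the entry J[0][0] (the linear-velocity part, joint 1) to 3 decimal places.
5.000

axis z_0 = ẑ; lever o_n−o_0 = (0.0000,-5.0000,5.0000)
cross product → J_v[:, 0] = (5.0000,0.0000,-0.0000)
J_ω[:, 0] = z_0
entry J[0][0] = 5.0000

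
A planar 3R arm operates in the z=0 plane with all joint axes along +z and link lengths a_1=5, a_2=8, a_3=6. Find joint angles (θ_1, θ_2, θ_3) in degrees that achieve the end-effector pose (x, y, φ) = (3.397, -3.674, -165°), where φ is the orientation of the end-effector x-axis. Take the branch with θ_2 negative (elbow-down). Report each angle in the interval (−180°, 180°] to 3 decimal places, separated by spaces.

45.001 -89.999 -120.002

wrist centre = target − a_3·(cos φ, sin φ) = (9.1926, -2.1211)
cos θ_2 = (89.0021−5²−8²)/(2·5·8) = 0.0000; θ_2 = -89.9985° (elbow-down)
β = atan2(-2.1211,9.1926) = -12.9930°; ψ = atan2(-8.0000,5.0002) = -57.9936°
θ_1 = β − ψ = 45.0005°
θ_3 = φ − θ_1 − θ_2 = -120.0020° (wrapped to (-180°,180°])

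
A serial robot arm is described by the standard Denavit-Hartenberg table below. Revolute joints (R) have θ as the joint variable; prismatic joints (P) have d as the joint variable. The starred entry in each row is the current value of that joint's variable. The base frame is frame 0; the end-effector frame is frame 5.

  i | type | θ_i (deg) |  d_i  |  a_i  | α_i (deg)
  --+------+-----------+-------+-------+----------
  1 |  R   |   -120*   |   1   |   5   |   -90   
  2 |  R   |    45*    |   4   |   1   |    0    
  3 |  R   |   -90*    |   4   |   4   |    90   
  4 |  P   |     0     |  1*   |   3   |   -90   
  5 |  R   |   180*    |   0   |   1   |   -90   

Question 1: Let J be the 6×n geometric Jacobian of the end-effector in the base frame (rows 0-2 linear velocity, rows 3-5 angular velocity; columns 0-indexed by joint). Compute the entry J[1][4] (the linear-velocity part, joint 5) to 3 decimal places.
axis z_4 = (0.8660,-0.5000,0.0000); lever o_n−o_4 = (0.3536,0.6124,-0.7071)
cross product → J_v[:, 4] = (0.3536,0.6124,0.7071)
J_ω[:, 4] = z_4
entry J[1][4] = 0.6124

0.612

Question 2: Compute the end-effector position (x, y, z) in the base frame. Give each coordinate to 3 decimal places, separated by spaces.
after link 1: o_1 = (-2.5000, -4.3301, 1.0000)
after link 2: o_2 = (0.6105, -6.9425, 0.2929)
after link 3: o_3 = (2.6604, -11.3920, 3.1213)
after link 4: o_4 = (1.9533, -12.6167, 5.9497)
after link 5: o_5 = (2.3069, -12.0044, 5.2426)

2.307 -12.004 5.243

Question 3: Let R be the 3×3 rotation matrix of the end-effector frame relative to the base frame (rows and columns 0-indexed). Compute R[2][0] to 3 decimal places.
End-effector x-axis (col 0 of R) = (0.3536,0.6124,-0.7071)
R[2][0] = -0.7071

-0.707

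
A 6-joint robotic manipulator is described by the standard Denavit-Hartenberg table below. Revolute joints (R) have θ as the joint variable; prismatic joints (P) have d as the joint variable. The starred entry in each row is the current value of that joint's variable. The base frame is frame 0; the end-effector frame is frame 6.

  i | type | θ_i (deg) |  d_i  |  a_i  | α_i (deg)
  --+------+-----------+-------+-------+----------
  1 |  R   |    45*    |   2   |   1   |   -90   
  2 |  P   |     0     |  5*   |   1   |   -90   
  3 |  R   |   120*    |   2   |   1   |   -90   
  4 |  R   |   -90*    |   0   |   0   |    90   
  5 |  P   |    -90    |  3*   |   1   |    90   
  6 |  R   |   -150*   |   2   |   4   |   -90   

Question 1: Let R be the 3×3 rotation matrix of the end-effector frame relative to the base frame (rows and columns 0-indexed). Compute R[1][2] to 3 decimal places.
End-effector z-axis (col 2 of R) = (0.7071,-0.7071,0.0000)
R[1][2] = -0.7071

-0.707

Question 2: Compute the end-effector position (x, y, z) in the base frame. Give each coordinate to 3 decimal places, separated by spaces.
-4.501 4.312 2.000

after link 1: o_1 = (0.7071, 0.7071, 2.0000)
after link 2: o_2 = (-2.1213, 4.9497, 2.0000)
after link 3: o_3 = (-1.8625, 3.9838, 0.0000)
after link 4: o_4 = (-1.8625, 3.9838, 0.0000)
after link 5: o_5 = (-1.6730, 7.1404, 0.0000)
after link 6: o_6 = (-4.5015, 4.3120, 2.0000)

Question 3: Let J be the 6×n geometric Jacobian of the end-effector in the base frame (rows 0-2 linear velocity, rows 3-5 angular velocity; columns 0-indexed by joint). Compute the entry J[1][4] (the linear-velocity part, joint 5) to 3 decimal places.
0.966

prismatic axis z_4 = (-0.2588,0.9659,0.0000)
J_v[:, 4] = z_4; J_ω[:, 4] = (0,0,0)
entry J[1][4] = 0.9659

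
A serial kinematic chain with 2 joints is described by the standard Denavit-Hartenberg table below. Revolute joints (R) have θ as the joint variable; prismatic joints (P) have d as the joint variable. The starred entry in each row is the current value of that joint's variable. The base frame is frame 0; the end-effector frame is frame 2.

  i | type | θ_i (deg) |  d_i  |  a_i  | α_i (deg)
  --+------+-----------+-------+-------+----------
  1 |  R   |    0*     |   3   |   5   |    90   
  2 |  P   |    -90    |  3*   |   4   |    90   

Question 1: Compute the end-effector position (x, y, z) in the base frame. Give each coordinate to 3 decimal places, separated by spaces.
after link 1: o_1 = (5.0000, 0.0000, 3.0000)
after link 2: o_2 = (5.0000, -3.0000, -1.0000)

5.000 -3.000 -1.000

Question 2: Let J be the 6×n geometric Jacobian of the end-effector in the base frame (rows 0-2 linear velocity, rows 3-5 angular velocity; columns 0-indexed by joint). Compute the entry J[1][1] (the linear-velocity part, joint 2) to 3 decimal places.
prismatic axis z_1 = (0.0000,-1.0000,0.0000)
J_v[:, 1] = z_1; J_ω[:, 1] = (0,0,0)
entry J[1][1] = -1.0000

-1.000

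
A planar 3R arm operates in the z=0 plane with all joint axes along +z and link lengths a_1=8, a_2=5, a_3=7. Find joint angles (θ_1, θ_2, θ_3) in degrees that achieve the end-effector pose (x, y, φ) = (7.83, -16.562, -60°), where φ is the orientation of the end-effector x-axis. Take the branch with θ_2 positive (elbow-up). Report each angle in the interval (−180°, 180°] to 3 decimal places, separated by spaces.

wrist centre = target − a_3·(cos φ, sin φ) = (4.3300, -10.4998)
cos θ_2 = (128.9952−8²−5²)/(2·8·5) = 0.4999; θ_2 = 60.0040° (elbow-up)
β = atan2(-10.4998,4.3300) = -67.5893°; ψ = atan2(4.3303,10.4997) = 22.4123°
θ_1 = β − ψ = -90.0016°
θ_3 = φ − θ_1 − θ_2 = -30.0024° (wrapped to (-180°,180°])

-90.002 60.004 -30.002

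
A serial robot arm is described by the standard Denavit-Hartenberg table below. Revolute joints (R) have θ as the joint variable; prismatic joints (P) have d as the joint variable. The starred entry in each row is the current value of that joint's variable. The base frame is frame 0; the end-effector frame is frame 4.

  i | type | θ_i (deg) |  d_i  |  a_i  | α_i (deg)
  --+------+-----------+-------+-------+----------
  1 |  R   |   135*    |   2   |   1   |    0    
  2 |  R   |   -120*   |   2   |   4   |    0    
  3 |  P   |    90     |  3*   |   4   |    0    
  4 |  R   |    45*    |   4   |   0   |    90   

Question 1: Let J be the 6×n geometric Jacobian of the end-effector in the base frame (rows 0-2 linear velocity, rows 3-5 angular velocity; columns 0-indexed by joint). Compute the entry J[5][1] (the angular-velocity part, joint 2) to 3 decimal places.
1.000

axis z_1 = (0.0000,0.0000,1.0000); lever o_n−o_1 = (2.8284,4.8990,9.0000)
cross product → J_v[:, 1] = (-4.8990,2.8284,0.0000)
J_ω[:, 1] = z_1
entry J[5][1] = 1.0000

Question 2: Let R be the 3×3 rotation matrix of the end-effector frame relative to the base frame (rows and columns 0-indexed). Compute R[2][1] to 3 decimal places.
End-effector y-axis (col 1 of R) = (-0.0000,-0.0000,1.0000)
R[2][1] = 1.0000

1.000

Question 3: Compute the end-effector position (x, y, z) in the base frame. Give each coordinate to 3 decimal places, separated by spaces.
2.121 5.606 11.000

after link 1: o_1 = (-0.7071, 0.7071, 2.0000)
after link 2: o_2 = (3.1566, 1.7424, 4.0000)
after link 3: o_3 = (2.1213, 5.6061, 7.0000)
after link 4: o_4 = (2.1213, 5.6061, 11.0000)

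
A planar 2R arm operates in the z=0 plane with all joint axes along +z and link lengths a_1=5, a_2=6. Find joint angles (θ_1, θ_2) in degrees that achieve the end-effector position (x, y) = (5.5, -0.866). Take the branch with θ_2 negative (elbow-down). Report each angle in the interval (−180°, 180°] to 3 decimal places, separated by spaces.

cos θ_2 = (31.0000−5²−6²)/(2·5·6) = -0.5000; θ_2 = -120.0000° (elbow-down)
β = atan2(-0.8660,5.5000) = -8.9480°; ψ = atan2(-5.1961,2.0000) = -68.9483°
θ_1 = β − ψ = 60.0003°

60.000 -120.000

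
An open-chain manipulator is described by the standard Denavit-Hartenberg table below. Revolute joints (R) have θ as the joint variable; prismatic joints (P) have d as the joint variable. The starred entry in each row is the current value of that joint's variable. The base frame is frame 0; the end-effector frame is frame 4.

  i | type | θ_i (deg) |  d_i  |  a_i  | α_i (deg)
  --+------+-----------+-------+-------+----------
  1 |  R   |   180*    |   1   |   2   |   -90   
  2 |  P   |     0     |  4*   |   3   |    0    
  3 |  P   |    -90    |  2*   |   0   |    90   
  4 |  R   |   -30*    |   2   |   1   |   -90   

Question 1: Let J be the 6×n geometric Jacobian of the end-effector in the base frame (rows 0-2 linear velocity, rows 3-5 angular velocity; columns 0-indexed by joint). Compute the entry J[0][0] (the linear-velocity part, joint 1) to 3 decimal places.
axis z_0 = ẑ; lever o_n−o_0 = (-3.0000,-5.5000,1.8660)
cross product → J_v[:, 0] = (5.5000,-3.0000,0.0000)
J_ω[:, 0] = z_0
entry J[0][0] = 5.5000

5.500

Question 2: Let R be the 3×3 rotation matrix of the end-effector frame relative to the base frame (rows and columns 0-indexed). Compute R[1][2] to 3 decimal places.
End-effector z-axis (col 2 of R) = (-0.0000,-0.8660,0.5000)
R[1][2] = -0.8660

-0.866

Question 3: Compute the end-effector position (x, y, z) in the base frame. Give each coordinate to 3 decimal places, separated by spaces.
after link 1: o_1 = (-2.0000, 0.0000, 1.0000)
after link 2: o_2 = (-5.0000, -4.0000, 1.0000)
after link 3: o_3 = (-5.0000, -6.0000, 1.0000)
after link 4: o_4 = (-3.0000, -5.5000, 1.8660)

-3.000 -5.500 1.866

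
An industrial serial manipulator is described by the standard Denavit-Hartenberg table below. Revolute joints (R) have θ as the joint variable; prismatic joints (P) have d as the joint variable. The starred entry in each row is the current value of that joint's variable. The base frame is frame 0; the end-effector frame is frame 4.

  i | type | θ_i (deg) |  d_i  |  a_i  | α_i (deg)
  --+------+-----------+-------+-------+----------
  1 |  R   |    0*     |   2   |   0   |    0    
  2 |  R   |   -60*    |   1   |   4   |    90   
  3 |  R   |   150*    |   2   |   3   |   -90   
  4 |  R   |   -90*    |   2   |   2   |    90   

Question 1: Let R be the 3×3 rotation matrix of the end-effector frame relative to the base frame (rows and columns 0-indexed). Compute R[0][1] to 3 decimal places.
End-effector y-axis (col 1 of R) = (-0.2500,0.4330,-0.8660)
R[0][1] = -0.2500

-0.250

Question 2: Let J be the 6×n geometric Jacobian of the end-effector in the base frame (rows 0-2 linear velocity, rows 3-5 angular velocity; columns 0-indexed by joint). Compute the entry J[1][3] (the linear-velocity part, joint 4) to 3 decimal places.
1.500

axis z_3 = (-0.2500,0.4330,-0.8660); lever o_n−o_3 = (-2.2321,-0.1340,-1.7321)
cross product → J_v[:, 3] = (-0.8660,1.5000,1.0000)
J_ω[:, 3] = z_3
entry J[1][3] = 1.5000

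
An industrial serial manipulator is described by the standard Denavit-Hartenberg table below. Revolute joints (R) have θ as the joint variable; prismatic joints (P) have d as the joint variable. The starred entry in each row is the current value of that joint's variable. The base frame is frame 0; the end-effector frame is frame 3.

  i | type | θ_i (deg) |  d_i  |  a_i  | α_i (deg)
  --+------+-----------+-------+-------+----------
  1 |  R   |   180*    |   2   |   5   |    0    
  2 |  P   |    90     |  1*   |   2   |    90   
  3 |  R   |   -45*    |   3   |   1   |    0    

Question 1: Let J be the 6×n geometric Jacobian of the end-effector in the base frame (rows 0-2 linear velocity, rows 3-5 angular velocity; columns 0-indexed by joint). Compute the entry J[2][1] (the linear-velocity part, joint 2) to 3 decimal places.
1.000

prismatic axis z_1 = (0.0000,0.0000,1.0000)
J_v[:, 1] = z_1; J_ω[:, 1] = (0,0,0)
entry J[2][1] = 1.0000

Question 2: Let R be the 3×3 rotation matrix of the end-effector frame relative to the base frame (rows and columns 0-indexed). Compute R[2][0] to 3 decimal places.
-0.707

End-effector x-axis (col 0 of R) = (-0.0000,-0.7071,-0.7071)
R[2][0] = -0.7071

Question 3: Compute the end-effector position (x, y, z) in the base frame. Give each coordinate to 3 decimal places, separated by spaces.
-8.000 -2.707 2.293

after link 1: o_1 = (-5.0000, 0.0000, 2.0000)
after link 2: o_2 = (-5.0000, -2.0000, 3.0000)
after link 3: o_3 = (-8.0000, -2.7071, 2.2929)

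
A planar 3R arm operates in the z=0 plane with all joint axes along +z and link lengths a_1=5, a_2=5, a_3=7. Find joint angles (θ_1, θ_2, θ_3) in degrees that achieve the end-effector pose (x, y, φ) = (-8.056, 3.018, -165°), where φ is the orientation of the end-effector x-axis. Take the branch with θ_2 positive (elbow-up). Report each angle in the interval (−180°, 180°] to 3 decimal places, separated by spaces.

wrist centre = target − a_3·(cos φ, sin φ) = (-1.2945, 4.8297)
cos θ_2 = (25.0021−5²−5²)/(2·5·5) = -0.5000; θ_2 = 119.9972° (elbow-up)
β = atan2(4.8297,-1.2945) = 105.0044°; ψ = atan2(4.3302,2.5002) = 59.9986°
θ_1 = β − ψ = 45.0058°
θ_3 = φ − θ_1 − θ_2 = 29.9970° (wrapped to (-180°,180°])

45.006 119.997 29.997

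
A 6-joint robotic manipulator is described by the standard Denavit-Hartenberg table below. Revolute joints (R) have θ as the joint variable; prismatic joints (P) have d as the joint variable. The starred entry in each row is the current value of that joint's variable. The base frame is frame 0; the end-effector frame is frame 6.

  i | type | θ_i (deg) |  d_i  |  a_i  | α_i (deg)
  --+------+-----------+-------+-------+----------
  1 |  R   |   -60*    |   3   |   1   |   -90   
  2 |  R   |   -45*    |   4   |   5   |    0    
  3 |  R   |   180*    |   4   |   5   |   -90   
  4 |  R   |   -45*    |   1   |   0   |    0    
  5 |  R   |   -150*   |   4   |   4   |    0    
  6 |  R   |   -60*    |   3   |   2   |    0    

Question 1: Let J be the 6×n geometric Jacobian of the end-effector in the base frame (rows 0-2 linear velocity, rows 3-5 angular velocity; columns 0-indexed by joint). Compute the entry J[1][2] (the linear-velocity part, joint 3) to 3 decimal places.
-4.520

axis z_2 = (0.8660,0.5000,0.0000); lever o_n−o_2 = (-2.1527,5.7943,5.2194)
cross product → J_v[:, 2] = (2.6097,-4.5201,6.0943)
J_ω[:, 2] = z_2
entry J[1][2] = -4.5201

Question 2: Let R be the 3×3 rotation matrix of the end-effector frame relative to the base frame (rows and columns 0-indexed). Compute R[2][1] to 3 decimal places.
0.683

End-effector y-axis (col 1 of R) = (0.5657,-0.4621,0.6830)
R[2][1] = 0.6830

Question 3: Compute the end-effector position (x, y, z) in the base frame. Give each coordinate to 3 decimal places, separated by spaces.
after link 1: o_1 = (0.5000, -0.8660, 3.0000)
after link 2: o_2 = (5.7319, -1.9279, 6.5355)
after link 3: o_3 = (7.4282, 3.1340, 3.0000)
after link 4: o_4 = (7.0746, 3.7463, 3.7071)
after link 5: o_5 = (6.1299, 3.3122, 9.2676)
after link 6: o_6 = (3.5792, 3.8664, 11.7549)

3.579 3.866 11.755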